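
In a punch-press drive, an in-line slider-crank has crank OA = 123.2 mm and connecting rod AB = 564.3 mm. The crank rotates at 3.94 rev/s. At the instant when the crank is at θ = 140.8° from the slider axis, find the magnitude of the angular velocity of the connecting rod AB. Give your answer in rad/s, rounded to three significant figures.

4.23

ω = 24.76 rad/s (converted from 3.94 rev/s).
The rod makes angle φ with the slider axis where L sinφ = r sinθ; differentiating, L cosφ·φ̇ = r ω cosθ.
L cosφ = √(L² − r² sin²θ) = 0.5589 m.
|ω_rod| = r ω |cosθ| / √(L² − r² sin²θ) = 0.1232·24.76·0.77494/0.5589 = 4.2288 rad/s.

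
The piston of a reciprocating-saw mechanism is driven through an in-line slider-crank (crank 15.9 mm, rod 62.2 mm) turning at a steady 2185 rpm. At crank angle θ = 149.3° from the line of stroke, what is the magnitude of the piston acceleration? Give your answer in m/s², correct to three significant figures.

ω = 2π·2185/60 = 228.8 rad/s
x(θ) = r cosθ + √(L² − r² sin²θ); with ω constant, a = ω²·d²x/dθ².
d²x/dθ² = −r cosθ − r²(cos2θ)/√u − r⁴ sin²2θ/(4u^{3/2}),  u = L² − r² sin²θ = 0.00380294 m².
Substituting r = 0.0159 m, L = 0.0622 m, θ = 149.3°: d²x/dθ² = +0.011657 m.
a = ω²·d²x/dθ² = (228.8)²·(+0.011657) = +610.29 m/s²;  |a| = 610.29 m/s².

610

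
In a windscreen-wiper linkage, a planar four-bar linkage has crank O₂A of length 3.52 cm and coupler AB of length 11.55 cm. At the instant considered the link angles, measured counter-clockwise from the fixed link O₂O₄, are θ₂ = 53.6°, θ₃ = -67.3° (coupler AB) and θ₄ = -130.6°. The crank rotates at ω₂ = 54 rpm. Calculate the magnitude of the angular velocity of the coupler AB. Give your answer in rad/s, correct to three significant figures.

ω₂ = 5.655 rad/s (from 54 rpm).
Differentiating the loop-closure r₂e^{iθ₂}+r₃e^{iθ₃}=r₁+r₄e^{iθ₄} gives r₂ω₂e^{iθ₂}+r₃ω₃e^{iθ₃}=r₄ω₄e^{iθ₄}.
Eliminating the other unknown: ω₃ = r₂ω₂ sin(θ₄−θ₂) / [r₃ sin(θ₃−θ₄)].
Numerator sine = +0.07324; denominator sine = +0.89337.
Result = 0.0352·5.655·(+0.07324) / (0.1155·(+0.89337)) = +0.14128 rad/s; magnitude 0.14128 rad/s.

0.141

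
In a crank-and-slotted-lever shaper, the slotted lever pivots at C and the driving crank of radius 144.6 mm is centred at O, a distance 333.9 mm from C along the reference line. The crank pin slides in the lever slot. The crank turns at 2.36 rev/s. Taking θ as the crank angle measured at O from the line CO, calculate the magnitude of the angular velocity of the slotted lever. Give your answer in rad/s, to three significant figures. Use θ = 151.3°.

ω = 14.83 rad/s (from 2.36 rev/s).
Crank pin A relative to C: A = (d + r cosθ, r sinθ); lever angle φ = atan2(r sinθ, d + r cosθ).
Differentiating tanφ: φ̇ = rω(d cosθ + r)/(d² + r² + 2dr cosθ).
d² + r² + 2dr cosθ = |CA|² = 0.0476977 m²;  d cosθ + r = -0.14828 m.
|ω_lever| = |0.1446·14.83·-0.14828| / 0.0476977 = 6.6656 rad/s.

6.67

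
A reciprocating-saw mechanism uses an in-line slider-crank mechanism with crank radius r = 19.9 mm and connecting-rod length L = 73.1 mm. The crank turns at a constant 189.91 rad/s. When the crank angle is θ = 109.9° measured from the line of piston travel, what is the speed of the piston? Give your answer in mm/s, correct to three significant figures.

ω = 189.9 rad/s
For an in-line slider-crank, x = r cosθ + √(L² − r² sin²θ), so v = −rω sinθ·[1 + r cosθ/√(L² − r² sin²θ)].
With r = 0.0199 m, L = 0.0731 m, θ = 109.9°: √(L² − r² sin²θ) = 0.070665 m.
v = −0.0199·189.9·0.94029·[1 + 0.0199·-0.34038/0.070665] = -3.2129 m/s.
|v| = 3.2129 m/s = 3212.9 mm/s.

3210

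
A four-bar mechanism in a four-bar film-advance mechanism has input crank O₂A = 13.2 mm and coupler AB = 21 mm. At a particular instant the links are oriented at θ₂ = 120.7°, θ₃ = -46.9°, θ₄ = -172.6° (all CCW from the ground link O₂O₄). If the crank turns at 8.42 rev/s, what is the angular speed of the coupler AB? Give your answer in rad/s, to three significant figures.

ω₂ = 52.9 rad/s (from 8.42 rev/s).
Differentiating the loop-closure r₂e^{iθ₂}+r₃e^{iθ₃}=r₁+r₄e^{iθ₄} gives r₂ω₂e^{iθ₂}+r₃ω₃e^{iθ₃}=r₄ω₄e^{iθ₄}.
Eliminating the other unknown: ω₃ = r₂ω₂ sin(θ₄−θ₂) / [r₃ sin(θ₃−θ₄)].
Numerator sine = +0.91845; denominator sine = +0.81208.
Result = 0.0132·52.9·(+0.91845) / (0.021·(+0.81208)) = +37.61 rad/s; magnitude 37.61 rad/s.

37.6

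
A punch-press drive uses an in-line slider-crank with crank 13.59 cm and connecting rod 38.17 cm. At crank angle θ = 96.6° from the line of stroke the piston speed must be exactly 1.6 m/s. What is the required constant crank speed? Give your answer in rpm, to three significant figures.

118

For an in-line slider-crank, |v_piston| = rω|sinθ|·[1 + r cosθ/√(L² − r² sin²θ)].
With r = 0.1359 m, L = 0.3817 m, θ = 96.6°: the bracketed kinematic factor |dx/dθ| = 0.12909 m.
ω = v/|dx/dθ| = 1.6/0.12909 = 12.394 rad/s.
N = 60ω/(2π) = 118.36 rpm.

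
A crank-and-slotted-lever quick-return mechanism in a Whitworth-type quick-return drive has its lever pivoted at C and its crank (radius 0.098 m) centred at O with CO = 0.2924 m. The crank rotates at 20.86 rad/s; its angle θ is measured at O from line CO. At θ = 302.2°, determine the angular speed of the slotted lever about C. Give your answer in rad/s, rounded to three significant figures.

4.13

ω = 20.86 rad/s
Crank pin A relative to C: A = (d + r cosθ, r sinθ); lever angle φ = atan2(r sinθ, d + r cosθ).
Differentiating tanφ: φ̇ = rω(d cosθ + r)/(d² + r² + 2dr cosθ).
d² + r² + 2dr cosθ = |CA|² = 0.125641 m²;  d cosθ + r = +0.25381 m.
|ω_lever| = |0.098·20.86·+0.25381| / 0.125641 = 4.1297 rad/s.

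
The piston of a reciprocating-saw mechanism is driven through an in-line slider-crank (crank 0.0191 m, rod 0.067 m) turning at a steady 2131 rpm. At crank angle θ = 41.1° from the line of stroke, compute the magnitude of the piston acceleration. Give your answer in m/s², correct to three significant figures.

760

ω = 2π·2131/60 = 223.2 rad/s
x(θ) = r cosθ + √(L² − r² sin²θ); with ω constant, a = ω²·d²x/dθ².
d²x/dθ² = −r cosθ − r²(cos2θ)/√u − r⁴ sin²2θ/(4u^{3/2}),  u = L² − r² sin²θ = 0.00433135 m².
Substituting r = 0.0191 m, L = 0.067 m, θ = 41.1°: d²x/dθ² = -0.01526 m.
a = ω²·d²x/dθ² = (223.2)²·(-0.01526) = -759.93 m/s²;  |a| = 759.93 m/s².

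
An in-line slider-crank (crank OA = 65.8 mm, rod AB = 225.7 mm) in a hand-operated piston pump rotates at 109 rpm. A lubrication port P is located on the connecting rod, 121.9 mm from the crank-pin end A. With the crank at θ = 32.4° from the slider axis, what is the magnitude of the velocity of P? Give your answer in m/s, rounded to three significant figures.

0.542

ω = 11.41 rad/s.  Crank-pin speed |V_A| = rω = 0.75107 m/s, perpendicular to OA.
Rod angle: sinφ = −(r/L) sinθ ⇒ φ = -8.987°; ω_rod = −rω cosθ/√(L²−r²sin²θ) = -2.8446 rad/s.
V_P = V_A + ω_rod × AP, with AP = 0.1219 m along the rod.
Components: V_Px = −rω sinθ − a·ω_rod·sinφ = -0.45661 m/s;  V_Py = rω cosθ + a·ω_rod·cosφ = +0.29165 m/s.
|V_P| = √(V_Px² + V_Py²) = 0.54181 m/s.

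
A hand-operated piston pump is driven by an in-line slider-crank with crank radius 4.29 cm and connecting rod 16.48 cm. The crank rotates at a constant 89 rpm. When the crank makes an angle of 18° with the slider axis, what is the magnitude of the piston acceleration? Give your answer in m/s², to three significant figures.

ω = 2π·89/60 = 9.32 rad/s
x(θ) = r cosθ + √(L² − r² sin²θ); with ω constant, a = ω²·d²x/dθ².
d²x/dθ² = −r cosθ − r²(cos2θ)/√u − r⁴ sin²2θ/(4u^{3/2}),  u = L² − r² sin²θ = 0.0269833 m².
Substituting r = 0.0429 m, L = 0.1648 m, θ = 18°: d²x/dθ² = -0.04993 m.
a = ω²·d²x/dθ² = (9.32)²·(-0.04993) = -4.3371 m/s²;  |a| = 4.3371 m/s².

4.34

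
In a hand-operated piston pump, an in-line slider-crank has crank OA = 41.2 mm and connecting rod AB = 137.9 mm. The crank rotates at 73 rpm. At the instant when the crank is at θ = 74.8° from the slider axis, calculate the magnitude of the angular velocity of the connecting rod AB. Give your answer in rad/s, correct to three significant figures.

0.625

ω = 7.645 rad/s (converted from 73 rpm).
The rod makes angle φ with the slider axis where L sinφ = r sinθ; differentiating, L cosφ·φ̇ = r ω cosθ.
L cosφ = √(L² − r² sin²θ) = 0.13204 m.
|ω_rod| = r ω |cosθ| / √(L² − r² sin²θ) = 0.0412·7.645·0.26219/0.13204 = 0.62538 rad/s.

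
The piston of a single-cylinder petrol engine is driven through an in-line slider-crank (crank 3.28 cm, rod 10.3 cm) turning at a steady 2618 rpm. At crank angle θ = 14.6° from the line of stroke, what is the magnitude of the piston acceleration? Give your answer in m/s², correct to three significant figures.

ω = 2π·2618/60 = 274.2 rad/s
x(θ) = r cosθ + √(L² − r² sin²θ); with ω constant, a = ω²·d²x/dθ².
d²x/dθ² = −r cosθ − r²(cos2θ)/√u − r⁴ sin²2θ/(4u^{3/2}),  u = L² − r² sin²θ = 0.0105406 m².
Substituting r = 0.0328 m, L = 0.103 m, θ = 14.6°: d²x/dθ² = -0.040952 m.
a = ω²·d²x/dθ² = (274.2)²·(-0.040952) = -3078 m/s²;  |a| = 3078 m/s².

3080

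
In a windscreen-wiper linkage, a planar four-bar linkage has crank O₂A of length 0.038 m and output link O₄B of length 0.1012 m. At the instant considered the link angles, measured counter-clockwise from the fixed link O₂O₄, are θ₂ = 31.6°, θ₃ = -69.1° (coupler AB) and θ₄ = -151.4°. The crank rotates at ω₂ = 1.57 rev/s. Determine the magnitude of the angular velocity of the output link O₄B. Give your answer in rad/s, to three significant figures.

3.67

ω₂ = 9.865 rad/s (from 1.57 rev/s).
Differentiating the loop-closure r₂e^{iθ₂}+r₃e^{iθ₃}=r₁+r₄e^{iθ₄} gives r₂ω₂e^{iθ₂}+r₃ω₃e^{iθ₃}=r₄ω₄e^{iθ₄}.
Eliminating the other unknown: ω₄ = r₂ω₂ sin(θ₂−θ₃) / [r₄ sin(θ₄−θ₃)].
Numerator sine = +0.98261; denominator sine = -0.99098.
Result = 0.038·9.865·(+0.98261) / (0.1012·(-0.99098)) = -3.6728 rad/s; magnitude 3.6728 rad/s.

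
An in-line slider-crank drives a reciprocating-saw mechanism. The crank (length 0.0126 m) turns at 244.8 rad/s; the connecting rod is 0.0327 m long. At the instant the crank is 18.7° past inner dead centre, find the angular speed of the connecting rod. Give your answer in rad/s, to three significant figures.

ω = 244.8 rad/s
The rod makes angle φ with the slider axis where L sinφ = r sinθ; differentiating, L cosφ·φ̇ = r ω cosθ.
L cosφ = √(L² − r² sin²θ) = 0.03245 m.
|ω_rod| = r ω |cosθ| / √(L² − r² sin²θ) = 0.0126·244.8·0.94721/0.03245 = 90.037 rad/s.

90.0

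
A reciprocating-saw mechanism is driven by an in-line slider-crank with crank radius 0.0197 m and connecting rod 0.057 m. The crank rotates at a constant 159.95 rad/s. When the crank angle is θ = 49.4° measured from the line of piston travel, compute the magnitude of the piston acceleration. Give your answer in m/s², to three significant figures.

ω = 159.9 rad/s
x(θ) = r cosθ + √(L² − r² sin²θ); with ω constant, a = ω²·d²x/dθ².
d²x/dθ² = −r cosθ − r²(cos2θ)/√u − r⁴ sin²2θ/(4u^{3/2}),  u = L² − r² sin²θ = 0.00302527 m².
Substituting r = 0.0197 m, L = 0.057 m, θ = 49.4°: d²x/dθ² = -0.011962 m.
a = ω²·d²x/dθ² = (159.9)²·(-0.011962) = -306.03 m/s²;  |a| = 306.03 m/s².

306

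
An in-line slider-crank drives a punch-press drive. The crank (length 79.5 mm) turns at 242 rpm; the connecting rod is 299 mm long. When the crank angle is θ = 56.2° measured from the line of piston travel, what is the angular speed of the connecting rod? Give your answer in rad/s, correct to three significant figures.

3.84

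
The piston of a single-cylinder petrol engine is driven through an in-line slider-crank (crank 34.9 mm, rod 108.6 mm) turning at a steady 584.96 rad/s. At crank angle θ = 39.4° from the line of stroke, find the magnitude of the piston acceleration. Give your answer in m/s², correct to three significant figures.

10100

ω = 585 rad/s
x(θ) = r cosθ + √(L² − r² sin²θ); with ω constant, a = ω²·d²x/dθ².
d²x/dθ² = −r cosθ − r²(cos2θ)/√u − r⁴ sin²2θ/(4u^{3/2}),  u = L² − r² sin²θ = 0.0113032 m².
Substituting r = 0.0349 m, L = 0.1086 m, θ = 39.4°: d²x/dθ² = -0.029491 m.
a = ω²·d²x/dθ² = (585)²·(-0.029491) = -10091 m/s²;  |a| = 10091 m/s².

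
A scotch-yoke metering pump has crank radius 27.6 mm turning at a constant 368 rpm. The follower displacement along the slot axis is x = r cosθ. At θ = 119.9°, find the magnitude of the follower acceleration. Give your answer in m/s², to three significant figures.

20.4

ω = 38.54 rad/s (from 368 rpm).
x = r cosθ ⇒ ẍ = −rω² cosθ (ω constant).
|a| = rω²|cosθ| = 0.0276·(38.54)²·|cos 119.9°| = 20.432 m/s².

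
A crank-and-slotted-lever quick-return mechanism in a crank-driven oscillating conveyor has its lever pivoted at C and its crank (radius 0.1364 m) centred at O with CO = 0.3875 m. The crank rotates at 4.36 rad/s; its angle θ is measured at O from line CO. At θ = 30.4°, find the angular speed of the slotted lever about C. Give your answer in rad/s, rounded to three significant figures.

1.08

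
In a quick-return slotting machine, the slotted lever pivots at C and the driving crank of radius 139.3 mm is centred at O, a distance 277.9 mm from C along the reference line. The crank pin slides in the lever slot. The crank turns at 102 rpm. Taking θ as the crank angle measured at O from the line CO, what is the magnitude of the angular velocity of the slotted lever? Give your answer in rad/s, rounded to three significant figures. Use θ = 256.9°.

1.44

ω = 10.68 rad/s (from 102 rpm).
Crank pin A relative to C: A = (d + r cosθ, r sinθ); lever angle φ = atan2(r sinθ, d + r cosθ).
Differentiating tanφ: φ̇ = rω(d cosθ + r)/(d² + r² + 2dr cosθ).
d² + r² + 2dr cosθ = |CA|² = 0.0790849 m²;  d cosθ + r = +0.076314 m.
|ω_lever| = |0.1393·10.68·+0.076314| / 0.0790849 = 1.4358 rad/s.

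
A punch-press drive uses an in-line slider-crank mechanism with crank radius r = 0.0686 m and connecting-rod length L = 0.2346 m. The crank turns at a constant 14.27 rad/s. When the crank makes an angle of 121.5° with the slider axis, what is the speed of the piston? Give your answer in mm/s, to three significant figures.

ω = 14.27 rad/s
For an in-line slider-crank, x = r cosθ + √(L² − r² sin²θ), so v = −rω sinθ·[1 + r cosθ/√(L² − r² sin²θ)].
With r = 0.0686 m, L = 0.2346 m, θ = 121.5°: √(L² − r² sin²θ) = 0.22719 m.
v = −0.0686·14.27·0.85264·[1 + 0.0686·-0.52250/0.22719] = -0.70298 m/s.
|v| = 0.70298 m/s = 702.98 mm/s.

703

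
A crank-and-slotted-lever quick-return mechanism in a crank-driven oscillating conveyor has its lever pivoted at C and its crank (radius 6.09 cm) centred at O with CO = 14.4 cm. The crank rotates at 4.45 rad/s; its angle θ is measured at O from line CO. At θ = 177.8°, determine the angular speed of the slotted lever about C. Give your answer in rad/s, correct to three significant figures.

3.25

ω = 4.45 rad/s
Crank pin A relative to C: A = (d + r cosθ, r sinθ); lever angle φ = atan2(r sinθ, d + r cosθ).
Differentiating tanφ: φ̇ = rω(d cosθ + r)/(d² + r² + 2dr cosθ).
d² + r² + 2dr cosθ = |CA|² = 0.00691854 m²;  d cosθ + r = -0.082994 m.
|ω_lever| = |0.0609·4.45·-0.082994| / 0.00691854 = 3.2509 rad/s.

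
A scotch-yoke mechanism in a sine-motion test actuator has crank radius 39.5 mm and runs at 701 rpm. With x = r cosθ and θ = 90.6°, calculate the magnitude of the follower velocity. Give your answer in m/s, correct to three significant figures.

2.90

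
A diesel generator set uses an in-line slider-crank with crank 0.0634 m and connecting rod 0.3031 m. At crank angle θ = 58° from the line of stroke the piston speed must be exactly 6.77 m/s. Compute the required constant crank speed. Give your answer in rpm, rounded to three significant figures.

For an in-line slider-crank, |v_piston| = rω|sinθ|·[1 + r cosθ/√(L² − r² sin²θ)].
With r = 0.0634 m, L = 0.3031 m, θ = 58°: the bracketed kinematic factor |dx/dθ| = 0.059822 m.
ω = v/|dx/dθ| = 6.77/0.059822 = 113.17 rad/s.
N = 60ω/(2π) = 1080.7 rpm.

1080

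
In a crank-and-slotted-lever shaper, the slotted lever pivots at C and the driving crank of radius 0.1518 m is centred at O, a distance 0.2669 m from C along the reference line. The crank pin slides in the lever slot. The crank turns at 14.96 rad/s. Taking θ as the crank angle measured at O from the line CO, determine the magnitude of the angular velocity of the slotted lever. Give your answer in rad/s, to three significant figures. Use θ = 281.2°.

ω = 14.96 rad/s
Crank pin A relative to C: A = (d + r cosθ, r sinθ); lever angle φ = atan2(r sinθ, d + r cosθ).
Differentiating tanφ: φ̇ = rω(d cosθ + r)/(d² + r² + 2dr cosθ).
d² + r² + 2dr cosθ = |CA|² = 0.110018 m²;  d cosθ + r = +0.20364 m.
|ω_lever| = |0.1518·14.96·+0.20364| / 0.110018 = 4.2034 rad/s.

4.20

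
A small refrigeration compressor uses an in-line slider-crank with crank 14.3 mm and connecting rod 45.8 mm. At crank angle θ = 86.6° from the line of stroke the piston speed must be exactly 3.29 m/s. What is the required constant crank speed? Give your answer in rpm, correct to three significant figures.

2160

For an in-line slider-crank, |v_piston| = rω|sinθ|·[1 + r cosθ/√(L² − r² sin²θ)].
With r = 0.0143 m, L = 0.0458 m, θ = 86.6°: the bracketed kinematic factor |dx/dθ| = 0.014553 m.
ω = v/|dx/dθ| = 3.29/0.014553 = 226.07 rad/s.
N = 60ω/(2π) = 2158.8 rpm.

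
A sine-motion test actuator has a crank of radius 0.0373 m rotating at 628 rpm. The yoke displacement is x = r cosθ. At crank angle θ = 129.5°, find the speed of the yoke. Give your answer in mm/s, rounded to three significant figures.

1890

ω = 65.76 rad/s (from 628 rpm).
x = r cosθ ⇒ ẋ = −rω sinθ.
|v| = rω|sinθ| = 0.0373·65.76·|sin 129.5°| = 1.8928 m/s = 1892.8 mm/s.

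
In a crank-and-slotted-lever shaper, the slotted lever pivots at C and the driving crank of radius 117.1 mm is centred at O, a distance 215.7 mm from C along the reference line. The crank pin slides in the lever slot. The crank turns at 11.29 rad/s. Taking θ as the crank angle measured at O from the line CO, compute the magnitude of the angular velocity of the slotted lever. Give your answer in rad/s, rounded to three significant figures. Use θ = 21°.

3.92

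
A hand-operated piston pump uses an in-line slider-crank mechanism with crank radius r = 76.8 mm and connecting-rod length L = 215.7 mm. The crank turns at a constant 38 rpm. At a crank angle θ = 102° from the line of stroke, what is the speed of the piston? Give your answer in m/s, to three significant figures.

ω = 2π·38/60 = 3.979 rad/s
For an in-line slider-crank, x = r cosθ + √(L² − r² sin²θ), so v = −rω sinθ·[1 + r cosθ/√(L² − r² sin²θ)].
With r = 0.0768 m, L = 0.2157 m, θ = 102°: √(L² − r² sin²θ) = 0.2022 m.
v = −0.0768·3.979·0.97815·[1 + 0.0768·-0.20791/0.2022] = -0.27533 m/s.
|v| = 0.27533 m/s.

0.275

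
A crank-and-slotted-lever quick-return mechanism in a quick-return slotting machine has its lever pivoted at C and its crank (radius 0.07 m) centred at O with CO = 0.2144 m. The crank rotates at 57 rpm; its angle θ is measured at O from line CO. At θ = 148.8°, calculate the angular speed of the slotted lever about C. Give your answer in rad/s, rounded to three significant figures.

1.88

ω = 5.969 rad/s (from 57 rpm).
Crank pin A relative to C: A = (d + r cosθ, r sinθ); lever angle φ = atan2(r sinθ, d + r cosθ).
Differentiating tanφ: φ̇ = rω(d cosθ + r)/(d² + r² + 2dr cosθ).
d² + r² + 2dr cosθ = |CA|² = 0.0251927 m²;  d cosθ + r = -0.11339 m.
|ω_lever| = |0.07·5.969·-0.11339| / 0.0251927 = 1.8806 rad/s.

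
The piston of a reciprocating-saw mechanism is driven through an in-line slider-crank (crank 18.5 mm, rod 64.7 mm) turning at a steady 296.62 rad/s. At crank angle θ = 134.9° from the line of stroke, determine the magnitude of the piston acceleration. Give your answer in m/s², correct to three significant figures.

ω = 296.6 rad/s
x(θ) = r cosθ + √(L² − r² sin²θ); with ω constant, a = ω²·d²x/dθ².
d²x/dθ² = −r cosθ − r²(cos2θ)/√u − r⁴ sin²2θ/(4u^{3/2}),  u = L² − r² sin²θ = 0.00401437 m².
Substituting r = 0.0185 m, L = 0.0647 m, θ = 134.9°: d²x/dθ² = +0.012962 m.
a = ω²·d²x/dθ² = (296.6)²·(+0.012962) = +1140.5 m/s²;  |a| = 1140.5 m/s².

1140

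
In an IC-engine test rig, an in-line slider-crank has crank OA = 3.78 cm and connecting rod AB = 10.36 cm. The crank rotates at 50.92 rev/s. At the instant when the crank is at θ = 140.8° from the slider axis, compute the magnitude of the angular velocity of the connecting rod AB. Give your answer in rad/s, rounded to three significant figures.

ω = 319.9 rad/s (converted from 50.92 rev/s).
The rod makes angle φ with the slider axis where L sinφ = r sinθ; differentiating, L cosφ·φ̇ = r ω cosθ.
L cosφ = √(L² − r² sin²θ) = 0.10081 m.
|ω_rod| = r ω |cosθ| / √(L² − r² sin²θ) = 0.0378·319.9·0.77494/0.10081 = 92.969 rad/s.

93.0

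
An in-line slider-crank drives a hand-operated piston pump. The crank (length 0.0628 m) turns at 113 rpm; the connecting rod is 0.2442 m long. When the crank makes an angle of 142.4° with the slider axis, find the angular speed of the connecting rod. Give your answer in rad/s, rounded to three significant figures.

2.44

ω = 11.83 rad/s (converted from 113 rpm).
The rod makes angle φ with the slider axis where L sinφ = r sinθ; differentiating, L cosφ·φ̇ = r ω cosθ.
L cosφ = √(L² − r² sin²θ) = 0.24118 m.
|ω_rod| = r ω |cosθ| / √(L² − r² sin²θ) = 0.0628·11.83·0.79229/0.24118 = 2.4413 rad/s.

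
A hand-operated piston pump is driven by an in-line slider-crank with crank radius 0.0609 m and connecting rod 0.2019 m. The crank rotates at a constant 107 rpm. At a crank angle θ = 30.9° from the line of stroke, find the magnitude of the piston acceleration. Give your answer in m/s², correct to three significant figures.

7.71

ω = 2π·107/60 = 11.21 rad/s
x(θ) = r cosθ + √(L² − r² sin²θ); with ω constant, a = ω²·d²x/dθ².
d²x/dθ² = −r cosθ − r²(cos2θ)/√u − r⁴ sin²2θ/(4u^{3/2}),  u = L² − r² sin²θ = 0.0397855 m².
Substituting r = 0.0609 m, L = 0.2019 m, θ = 30.9°: d²x/dθ² = -0.061379 m.
a = ω²·d²x/dθ² = (11.21)²·(-0.061379) = -7.7063 m/s²;  |a| = 7.7063 m/s².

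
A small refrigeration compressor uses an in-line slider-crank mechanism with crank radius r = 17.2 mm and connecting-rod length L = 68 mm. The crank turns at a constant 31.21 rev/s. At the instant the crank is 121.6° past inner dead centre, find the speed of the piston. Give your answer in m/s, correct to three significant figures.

ω = 2π·31.2 = 196.1 rad/s
For an in-line slider-crank, x = r cosθ + √(L² − r² sin²θ), so v = −rω sinθ·[1 + r cosθ/√(L² − r² sin²θ)].
With r = 0.0172 m, L = 0.068 m, θ = 121.6°: √(L² − r² sin²θ) = 0.066403 m.
v = −0.0172·196.1·0.85173·[1 + 0.0172·-0.52399/0.066403] = -2.4829 m/s.
|v| = 2.4829 m/s.

2.48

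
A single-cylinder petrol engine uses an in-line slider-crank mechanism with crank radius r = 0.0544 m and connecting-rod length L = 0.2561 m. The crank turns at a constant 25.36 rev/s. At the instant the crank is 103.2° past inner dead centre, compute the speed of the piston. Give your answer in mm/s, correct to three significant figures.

8020

ω = 2π·25.4 = 159.3 rad/s
For an in-line slider-crank, x = r cosθ + √(L² − r² sin²θ), so v = −rω sinθ·[1 + r cosθ/√(L² − r² sin²θ)].
With r = 0.0544 m, L = 0.2561 m, θ = 103.2°: √(L² − r² sin²θ) = 0.25056 m.
v = −0.0544·159.3·0.97358·[1 + 0.0544·-0.22835/0.25056] = -8.0208 m/s.
|v| = 8.0208 m/s = 8020.8 mm/s.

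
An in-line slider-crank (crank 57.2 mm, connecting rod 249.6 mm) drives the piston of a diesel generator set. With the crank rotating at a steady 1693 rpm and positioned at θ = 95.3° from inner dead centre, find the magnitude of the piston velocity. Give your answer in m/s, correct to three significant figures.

ω = 2π·1693/60 = 177.3 rad/s
For an in-line slider-crank, x = r cosθ + √(L² − r² sin²θ), so v = −rω sinθ·[1 + r cosθ/√(L² − r² sin²θ)].
With r = 0.0572 m, L = 0.2496 m, θ = 95.3°: √(L² − r² sin²θ) = 0.24301 m.
v = −0.0572·177.3·0.99572·[1 + 0.0572·-0.09237/0.24301] = -9.8781 m/s.
|v| = 9.8781 m/s.

9.88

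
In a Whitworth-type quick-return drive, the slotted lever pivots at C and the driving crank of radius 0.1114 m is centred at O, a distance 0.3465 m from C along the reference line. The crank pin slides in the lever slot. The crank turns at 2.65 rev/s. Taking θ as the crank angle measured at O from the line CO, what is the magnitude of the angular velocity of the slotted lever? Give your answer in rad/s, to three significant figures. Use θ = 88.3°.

ω = 16.65 rad/s (from 2.65 rev/s).
Crank pin A relative to C: A = (d + r cosθ, r sinθ); lever angle φ = atan2(r sinθ, d + r cosθ).
Differentiating tanφ: φ̇ = rω(d cosθ + r)/(d² + r² + 2dr cosθ).
d² + r² + 2dr cosθ = |CA|² = 0.134762 m²;  d cosθ + r = +0.12168 m.
|ω_lever| = |0.1114·16.65·+0.12168| / 0.134762 = 1.6748 rad/s.

1.67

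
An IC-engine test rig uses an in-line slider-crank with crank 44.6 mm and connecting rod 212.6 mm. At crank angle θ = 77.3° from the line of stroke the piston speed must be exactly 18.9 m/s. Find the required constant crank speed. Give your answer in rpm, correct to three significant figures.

For an in-line slider-crank, |v_piston| = rω|sinθ|·[1 + r cosθ/√(L² − r² sin²θ)].
With r = 0.0446 m, L = 0.2126 m, θ = 77.3°: the bracketed kinematic factor |dx/dθ| = 0.045559 m.
ω = v/|dx/dθ| = 18.9/0.045559 = 414.85 rad/s.
N = 60ω/(2π) = 3961.5 rpm.

3960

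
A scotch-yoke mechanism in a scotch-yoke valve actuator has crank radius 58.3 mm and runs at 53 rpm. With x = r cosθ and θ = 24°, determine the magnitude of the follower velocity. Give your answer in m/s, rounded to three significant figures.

0.132

ω = 5.55 rad/s (from 53 rpm).
x = r cosθ ⇒ ẋ = −rω sinθ.
|v| = rω|sinθ| = 0.0583·5.55·|sin 24°| = 0.13161 m/s.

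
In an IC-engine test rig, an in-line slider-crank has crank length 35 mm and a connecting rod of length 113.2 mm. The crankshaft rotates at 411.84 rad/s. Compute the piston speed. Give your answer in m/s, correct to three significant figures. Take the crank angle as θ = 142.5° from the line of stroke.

6.58

ω = 411.8 rad/s
For an in-line slider-crank, x = r cosθ + √(L² − r² sin²θ), so v = −rω sinθ·[1 + r cosθ/√(L² − r² sin²θ)].
With r = 0.035 m, L = 0.1132 m, θ = 142.5°: √(L² − r² sin²θ) = 0.11118 m.
v = −0.035·411.8·0.60876·[1 + 0.035·-0.79335/0.11118] = -6.5833 m/s.
|v| = 6.5833 m/s.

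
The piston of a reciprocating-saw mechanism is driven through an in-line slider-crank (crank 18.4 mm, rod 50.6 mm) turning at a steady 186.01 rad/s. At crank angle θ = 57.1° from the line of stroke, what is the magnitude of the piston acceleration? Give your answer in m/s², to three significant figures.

254

ω = 186 rad/s
x(θ) = r cosθ + √(L² − r² sin²θ); with ω constant, a = ω²·d²x/dθ².
d²x/dθ² = −r cosθ − r²(cos2θ)/√u − r⁴ sin²2θ/(4u^{3/2}),  u = L² − r² sin²θ = 0.00232169 m².
Substituting r = 0.0184 m, L = 0.0506 m, θ = 57.1°: d²x/dθ² = -0.0073272 m.
a = ω²·d²x/dθ² = (186)²·(-0.0073272) = -253.52 m/s²;  |a| = 253.52 m/s².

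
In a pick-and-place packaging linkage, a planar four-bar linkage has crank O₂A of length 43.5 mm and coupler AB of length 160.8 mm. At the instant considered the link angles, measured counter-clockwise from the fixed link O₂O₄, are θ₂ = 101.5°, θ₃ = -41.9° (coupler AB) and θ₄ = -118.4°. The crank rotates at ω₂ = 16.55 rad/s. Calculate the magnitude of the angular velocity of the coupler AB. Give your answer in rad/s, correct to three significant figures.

2.95

ω₂ = 16.55 rad/s
Differentiating the loop-closure r₂e^{iθ₂}+r₃e^{iθ₃}=r₁+r₄e^{iθ₄} gives r₂ω₂e^{iθ₂}+r₃ω₃e^{iθ₃}=r₄ω₄e^{iθ₄}.
Eliminating the other unknown: ω₃ = r₂ω₂ sin(θ₄−θ₂) / [r₃ sin(θ₃−θ₄)].
Numerator sine = +0.64145; denominator sine = +0.97237.
Result = 0.0435·16.55·(+0.64145) / (0.1608·(+0.97237)) = +2.9535 rad/s; magnitude 2.9535 rad/s.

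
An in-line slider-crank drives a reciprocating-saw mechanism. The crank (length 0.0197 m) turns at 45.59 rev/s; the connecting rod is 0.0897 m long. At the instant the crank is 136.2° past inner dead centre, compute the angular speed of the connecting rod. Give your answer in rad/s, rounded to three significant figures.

ω = 286.5 rad/s (converted from 45.59 rev/s).
The rod makes angle φ with the slider axis where L sinφ = r sinθ; differentiating, L cosφ·φ̇ = r ω cosθ.
L cosφ = √(L² − r² sin²θ) = 0.088658 m.
|ω_rod| = r ω |cosθ| / √(L² − r² sin²θ) = 0.0197·286.5·0.72176/0.088658 = 45.94 rad/s.

45.9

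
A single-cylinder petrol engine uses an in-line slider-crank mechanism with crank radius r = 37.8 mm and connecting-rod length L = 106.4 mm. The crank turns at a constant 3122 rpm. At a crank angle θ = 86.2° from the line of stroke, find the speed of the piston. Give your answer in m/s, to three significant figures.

ω = 2π·3122/60 = 326.9 rad/s
For an in-line slider-crank, x = r cosθ + √(L² − r² sin²θ), so v = −rω sinθ·[1 + r cosθ/√(L² − r² sin²θ)].
With r = 0.0378 m, L = 0.1064 m, θ = 86.2°: √(L² − r² sin²θ) = 0.099491 m.
v = −0.0378·326.9·0.99780·[1 + 0.0378·0.06627/0.099491] = -12.641 m/s.
|v| = 12.641 m/s.

12.6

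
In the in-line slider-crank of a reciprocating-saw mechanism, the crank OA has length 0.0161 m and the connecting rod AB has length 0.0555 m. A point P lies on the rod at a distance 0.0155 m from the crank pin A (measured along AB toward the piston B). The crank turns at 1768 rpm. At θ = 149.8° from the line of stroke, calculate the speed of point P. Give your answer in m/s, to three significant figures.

2.32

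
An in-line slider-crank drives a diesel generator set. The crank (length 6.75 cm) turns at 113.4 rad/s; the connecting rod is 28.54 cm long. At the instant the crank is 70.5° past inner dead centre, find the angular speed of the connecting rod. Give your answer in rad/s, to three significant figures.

ω = 113.4 rad/s
The rod makes angle φ with the slider axis where L sinφ = r sinθ; differentiating, L cosφ·φ̇ = r ω cosθ.
L cosφ = √(L² − r² sin²θ) = 0.27822 m.
|ω_rod| = r ω |cosθ| / √(L² − r² sin²θ) = 0.0675·113.4·0.33381/0.27822 = 9.1839 rad/s.

9.18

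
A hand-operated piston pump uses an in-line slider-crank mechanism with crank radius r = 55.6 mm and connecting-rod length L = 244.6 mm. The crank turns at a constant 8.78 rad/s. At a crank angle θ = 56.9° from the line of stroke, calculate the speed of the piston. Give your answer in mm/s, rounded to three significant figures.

461

ω = 8.78 rad/s
For an in-line slider-crank, x = r cosθ + √(L² − r² sin²θ), so v = −rω sinθ·[1 + r cosθ/√(L² − r² sin²θ)].
With r = 0.0556 m, L = 0.2446 m, θ = 56.9°: √(L² − r² sin²θ) = 0.24012 m.
v = −0.0556·8.78·0.83772·[1 + 0.0556·0.54610/0.24012] = -0.46066 m/s.
|v| = 0.46066 m/s = 460.66 mm/s.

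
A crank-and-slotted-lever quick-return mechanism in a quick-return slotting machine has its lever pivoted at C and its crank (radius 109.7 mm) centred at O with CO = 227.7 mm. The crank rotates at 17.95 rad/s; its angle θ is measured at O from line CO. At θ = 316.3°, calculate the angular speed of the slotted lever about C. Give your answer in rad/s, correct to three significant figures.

5.40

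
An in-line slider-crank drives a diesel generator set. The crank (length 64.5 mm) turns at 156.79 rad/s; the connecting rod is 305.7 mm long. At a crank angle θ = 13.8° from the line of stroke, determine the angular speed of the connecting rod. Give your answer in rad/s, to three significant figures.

32.2

ω = 156.8 rad/s
The rod makes angle φ with the slider axis where L sinφ = r sinθ; differentiating, L cosφ·φ̇ = r ω cosθ.
L cosφ = √(L² − r² sin²θ) = 0.30531 m.
|ω_rod| = r ω |cosθ| / √(L² − r² sin²θ) = 0.0645·156.8·0.97113/0.30531 = 32.167 rad/s.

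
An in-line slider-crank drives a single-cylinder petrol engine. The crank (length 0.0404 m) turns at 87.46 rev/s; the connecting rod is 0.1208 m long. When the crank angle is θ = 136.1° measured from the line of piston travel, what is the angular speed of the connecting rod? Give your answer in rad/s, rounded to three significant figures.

136

ω = 549.5 rad/s (converted from 87.46 rev/s).
The rod makes angle φ with the slider axis where L sinφ = r sinθ; differentiating, L cosφ·φ̇ = r ω cosθ.
L cosφ = √(L² − r² sin²θ) = 0.11751 m.
|ω_rod| = r ω |cosθ| / √(L² − r² sin²θ) = 0.0404·549.5·0.72055/0.11751 = 136.14 rad/s.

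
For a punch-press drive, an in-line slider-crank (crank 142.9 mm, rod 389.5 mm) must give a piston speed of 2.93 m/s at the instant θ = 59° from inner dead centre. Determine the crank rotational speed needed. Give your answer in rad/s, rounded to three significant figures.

For an in-line slider-crank, |v_piston| = rω|sinθ|·[1 + r cosθ/√(L² − r² sin²θ)].
With r = 0.1429 m, L = 0.3895 m, θ = 59°: the bracketed kinematic factor |dx/dθ| = 0.14687 m.
ω = v/|dx/dθ| = 2.93/0.14687 = 19.949 rad/s.

19.9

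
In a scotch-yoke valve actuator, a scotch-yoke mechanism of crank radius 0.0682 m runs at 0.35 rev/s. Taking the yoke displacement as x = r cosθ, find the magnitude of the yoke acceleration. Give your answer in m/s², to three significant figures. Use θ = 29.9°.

ω = 2.199 rad/s (from 0.35 rev/s).
x = r cosθ ⇒ ẍ = −rω² cosθ (ω constant).
|a| = rω²|cosθ| = 0.0682·(2.199)²·|cos 29.9°| = 0.28592 m/s².

0.286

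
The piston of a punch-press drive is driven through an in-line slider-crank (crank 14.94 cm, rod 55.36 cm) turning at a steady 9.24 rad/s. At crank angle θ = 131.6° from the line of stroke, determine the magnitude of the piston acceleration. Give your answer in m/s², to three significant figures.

8.82

ω = 9.24 rad/s
x(θ) = r cosθ + √(L² − r² sin²θ); with ω constant, a = ω²·d²x/dθ².
d²x/dθ² = −r cosθ − r²(cos2θ)/√u − r⁴ sin²2θ/(4u^{3/2}),  u = L² − r² sin²θ = 0.293991 m².
Substituting r = 0.1494 m, L = 0.5536 m, θ = 131.6°: d²x/dθ² = +0.10329 m.
a = ω²·d²x/dθ² = (9.24)²·(+0.10329) = +8.819 m/s²;  |a| = 8.819 m/s².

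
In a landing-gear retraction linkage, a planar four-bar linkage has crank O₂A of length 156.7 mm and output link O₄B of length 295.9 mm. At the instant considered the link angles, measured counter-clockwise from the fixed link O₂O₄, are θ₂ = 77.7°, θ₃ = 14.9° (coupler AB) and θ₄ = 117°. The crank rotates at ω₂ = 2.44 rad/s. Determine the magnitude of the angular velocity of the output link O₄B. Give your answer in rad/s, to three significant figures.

ω₂ = 2.44 rad/s
Differentiating the loop-closure r₂e^{iθ₂}+r₃e^{iθ₃}=r₁+r₄e^{iθ₄} gives r₂ω₂e^{iθ₂}+r₃ω₃e^{iθ₃}=r₄ω₄e^{iθ₄}.
Eliminating the other unknown: ω₄ = r₂ω₂ sin(θ₂−θ₃) / [r₄ sin(θ₄−θ₃)].
Numerator sine = +0.88942; denominator sine = +0.97778.
Result = 0.1567·2.44·(+0.88942) / (0.2959·(+0.97778)) = +1.1754 rad/s; magnitude 1.1754 rad/s.

1.18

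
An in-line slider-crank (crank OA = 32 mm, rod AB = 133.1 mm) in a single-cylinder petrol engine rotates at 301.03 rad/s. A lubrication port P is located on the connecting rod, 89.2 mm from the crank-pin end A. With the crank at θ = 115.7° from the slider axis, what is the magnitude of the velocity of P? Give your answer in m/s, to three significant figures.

ω = 301 rad/s.  Crank-pin speed |V_A| = rω = 9.633 m/s, perpendicular to OA.
Rod angle: sinφ = −(r/L) sinθ ⇒ φ = -12.512°; ω_rod = −rω cosθ/√(L²−r²sin²θ) = +32.149 rad/s.
V_P = V_A + ω_rod × AP, with AP = 0.0892 m along the rod.
Components: V_Px = −rω sinθ − a·ω_rod·sinφ = -8.0588 m/s;  V_Py = rω cosθ + a·ω_rod·cosφ = -1.3778 m/s.
|V_P| = √(V_Px² + V_Py²) = 8.1757 m/s.

8.18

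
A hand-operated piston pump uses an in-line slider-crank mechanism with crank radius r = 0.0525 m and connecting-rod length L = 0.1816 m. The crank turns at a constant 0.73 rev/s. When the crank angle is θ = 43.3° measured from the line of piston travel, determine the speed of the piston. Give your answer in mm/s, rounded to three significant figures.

ω = 2π·0.73 = 4.587 rad/s
For an in-line slider-crank, x = r cosθ + √(L² − r² sin²θ), so v = −rω sinθ·[1 + r cosθ/√(L² − r² sin²θ)].
With r = 0.0525 m, L = 0.1816 m, θ = 43.3°: √(L² − r² sin²θ) = 0.17799 m.
v = −0.0525·4.587·0.68582·[1 + 0.0525·0.72777/0.17799] = -0.2006 m/s.
|v| = 0.2006 m/s = 200.6 mm/s.

201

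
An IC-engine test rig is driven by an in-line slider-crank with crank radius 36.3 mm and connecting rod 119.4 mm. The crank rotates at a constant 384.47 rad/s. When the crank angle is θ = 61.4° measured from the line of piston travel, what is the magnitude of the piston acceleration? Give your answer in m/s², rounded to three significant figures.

1680

ω = 384.5 rad/s
x(θ) = r cosθ + √(L² − r² sin²θ); with ω constant, a = ω²·d²x/dθ².
d²x/dθ² = −r cosθ − r²(cos2θ)/√u − r⁴ sin²2θ/(4u^{3/2}),  u = L² − r² sin²θ = 0.0132406 m².
Substituting r = 0.0363 m, L = 0.1194 m, θ = 61.4°: d²x/dθ² = -0.011374 m.
a = ω²·d²x/dθ² = (384.5)²·(-0.011374) = -1681.3 m/s²;  |a| = 1681.3 m/s².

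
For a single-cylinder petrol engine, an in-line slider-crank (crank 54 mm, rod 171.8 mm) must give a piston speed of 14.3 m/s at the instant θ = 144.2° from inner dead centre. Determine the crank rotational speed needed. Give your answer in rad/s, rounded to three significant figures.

611

For an in-line slider-crank, |v_piston| = rω|sinθ|·[1 + r cosθ/√(L² − r² sin²θ)].
With r = 0.054 m, L = 0.1718 m, θ = 144.2°: the bracketed kinematic factor |dx/dθ| = 0.023395 m.
ω = v/|dx/dθ| = 14.3/0.023395 = 611.23 rad/s.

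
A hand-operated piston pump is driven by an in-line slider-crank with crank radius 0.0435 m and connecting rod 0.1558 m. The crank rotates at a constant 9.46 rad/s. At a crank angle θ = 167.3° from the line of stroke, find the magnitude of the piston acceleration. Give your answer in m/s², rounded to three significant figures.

ω = 9.46 rad/s
x(θ) = r cosθ + √(L² − r² sin²θ); with ω constant, a = ω²·d²x/dθ².
d²x/dθ² = −r cosθ − r²(cos2θ)/√u − r⁴ sin²2θ/(4u^{3/2}),  u = L² − r² sin²θ = 0.0241822 m².
Substituting r = 0.0435 m, L = 0.1558 m, θ = 167.3°: d²x/dθ² = +0.0314 m.
a = ω²·d²x/dθ² = (9.46)²·(+0.0314) = +2.81 m/s²;  |a| = 2.81 m/s².

2.81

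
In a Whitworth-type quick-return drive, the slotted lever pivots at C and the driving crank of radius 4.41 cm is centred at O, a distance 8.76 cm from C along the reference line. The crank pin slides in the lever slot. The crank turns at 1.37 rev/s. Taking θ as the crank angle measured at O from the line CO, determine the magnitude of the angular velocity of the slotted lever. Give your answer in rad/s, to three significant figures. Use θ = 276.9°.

ω = 8.608 rad/s (from 1.37 rev/s).
Crank pin A relative to C: A = (d + r cosθ, r sinθ); lever angle φ = atan2(r sinθ, d + r cosθ).
Differentiating tanφ: φ̇ = rω(d cosθ + r)/(d² + r² + 2dr cosθ).
d² + r² + 2dr cosθ = |CA|² = 0.0105468 m²;  d cosθ + r = +0.054624 m.
|ω_lever| = |0.0441·8.608·+0.054624| / 0.0105468 = 1.9661 rad/s.

1.97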